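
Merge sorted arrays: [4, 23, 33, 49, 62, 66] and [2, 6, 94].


Take 2 from B
Take 4 from A
Take 6 from B
Take 23 from A
Take 33 from A
Take 49 from A
Take 62 from A
Take 66 from A

Merged: [2, 4, 6, 23, 33, 49, 62, 66, 94]


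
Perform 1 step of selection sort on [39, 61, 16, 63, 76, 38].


Initial: [39, 61, 16, 63, 76, 38]
Step 1: min=16 at 2
  Swap: [16, 61, 39, 63, 76, 38]

After 1 step: [16, 61, 39, 63, 76, 38]


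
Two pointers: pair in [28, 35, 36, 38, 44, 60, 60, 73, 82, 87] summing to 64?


lo=0(28)+hi=9(87)=115
lo=0(28)+hi=8(82)=110
lo=0(28)+hi=7(73)=101
lo=0(28)+hi=6(60)=88
lo=0(28)+hi=5(60)=88
lo=0(28)+hi=4(44)=72
lo=0(28)+hi=3(38)=66
lo=0(28)+hi=2(36)=64

Yes: 28+36=64


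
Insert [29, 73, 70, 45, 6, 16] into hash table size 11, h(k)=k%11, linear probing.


Insert 29: h=7 -> slot 7
Insert 73: h=7, 1 probes -> slot 8
Insert 70: h=4 -> slot 4
Insert 45: h=1 -> slot 1
Insert 6: h=6 -> slot 6
Insert 16: h=5 -> slot 5

Table: [None, 45, None, None, 70, 16, 6, 29, 73, None, None]


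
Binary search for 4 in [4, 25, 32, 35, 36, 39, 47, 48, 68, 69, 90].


Step 1: lo=0, hi=10, mid=5, val=39
Step 2: lo=0, hi=4, mid=2, val=32
Step 3: lo=0, hi=1, mid=0, val=4

Found at index 0


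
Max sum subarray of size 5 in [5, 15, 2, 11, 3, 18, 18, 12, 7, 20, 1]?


[0:5]: 36
[1:6]: 49
[2:7]: 52
[3:8]: 62
[4:9]: 58
[5:10]: 75
[6:11]: 58

Max: 75 at [5:10]


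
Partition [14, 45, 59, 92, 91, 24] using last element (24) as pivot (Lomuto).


Pivot: 24
  14 <= 24: advance i (no swap)
Place pivot at 1: [14, 24, 59, 92, 91, 45]

Partitioned: [14, 24, 59, 92, 91, 45]


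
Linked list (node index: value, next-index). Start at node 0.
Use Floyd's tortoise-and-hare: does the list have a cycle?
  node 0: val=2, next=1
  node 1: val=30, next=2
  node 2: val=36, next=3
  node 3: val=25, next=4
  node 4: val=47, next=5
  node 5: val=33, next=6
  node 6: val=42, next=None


Floyd's tortoise (slow, +1) and hare (fast, +2):
  init: slow=0, fast=0
  step 1: slow=1, fast=2
  step 2: slow=2, fast=4
  step 3: slow=3, fast=6
  step 4: fast -> None, no cycle

Cycle: no


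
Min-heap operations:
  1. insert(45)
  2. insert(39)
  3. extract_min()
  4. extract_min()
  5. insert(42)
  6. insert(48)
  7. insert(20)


insert(45) -> [45]
insert(39) -> [39, 45]
extract_min()->39, [45]
extract_min()->45, []
insert(42) -> [42]
insert(48) -> [42, 48]
insert(20) -> [20, 48, 42]

Final heap: [20, 48, 42]


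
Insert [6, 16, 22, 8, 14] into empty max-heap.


Insert 6: [6]
Insert 16: [16, 6]
Insert 22: [22, 6, 16]
Insert 8: [22, 8, 16, 6]
Insert 14: [22, 14, 16, 6, 8]

Final heap: [22, 14, 16, 6, 8]


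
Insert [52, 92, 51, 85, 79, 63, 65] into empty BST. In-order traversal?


Insert 52: root
Insert 92: R from 52
Insert 51: L from 52
Insert 85: R from 52 -> L from 92
Insert 79: R from 52 -> L from 92 -> L from 85
Insert 63: R from 52 -> L from 92 -> L from 85 -> L from 79
Insert 65: R from 52 -> L from 92 -> L from 85 -> L from 79 -> R from 63

In-order: [51, 52, 63, 65, 79, 85, 92]


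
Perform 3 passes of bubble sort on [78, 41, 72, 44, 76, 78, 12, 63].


Initial: [78, 41, 72, 44, 76, 78, 12, 63]
Pass 1: [41, 72, 44, 76, 78, 12, 63, 78] (6 swaps)
Pass 2: [41, 44, 72, 76, 12, 63, 78, 78] (3 swaps)
Pass 3: [41, 44, 72, 12, 63, 76, 78, 78] (2 swaps)

After 3 passes: [41, 44, 72, 12, 63, 76, 78, 78]


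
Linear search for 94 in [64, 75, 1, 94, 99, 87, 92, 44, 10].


i=0: 64!=94
i=1: 75!=94
i=2: 1!=94
i=3: 94==94 found!

Found at 3, 4 comps


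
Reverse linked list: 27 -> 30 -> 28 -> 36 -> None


Step 1: curr=27, set curr.next=prev(None) | reversed so far: 27
Step 2: curr=30, set curr.next=prev(27) | reversed so far: 30 -> 27
Step 3: curr=28, set curr.next=prev(30) | reversed so far: 28 -> 30 -> 27
Step 4: curr=36, set curr.next=prev(28) | reversed so far: 36 -> 28 -> 30 -> 27

36 -> 28 -> 30 -> 27 -> None


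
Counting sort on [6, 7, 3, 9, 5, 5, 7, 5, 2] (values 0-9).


Input: [6, 7, 3, 9, 5, 5, 7, 5, 2]
Counts: [0, 0, 1, 1, 0, 3, 1, 2, 0, 1]

Sorted: [2, 3, 5, 5, 5, 6, 7, 7, 9]


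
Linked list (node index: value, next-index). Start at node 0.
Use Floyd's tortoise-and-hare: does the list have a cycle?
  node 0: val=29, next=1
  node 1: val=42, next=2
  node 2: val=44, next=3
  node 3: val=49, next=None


Floyd's tortoise (slow, +1) and hare (fast, +2):
  init: slow=0, fast=0
  step 1: slow=1, fast=2
  step 2: fast 2->3->None, no cycle

Cycle: no


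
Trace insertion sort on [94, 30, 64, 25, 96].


Initial: [94, 30, 64, 25, 96]
Insert 30: [30, 94, 64, 25, 96]
Insert 64: [30, 64, 94, 25, 96]
Insert 25: [25, 30, 64, 94, 96]
Insert 96: [25, 30, 64, 94, 96]

Sorted: [25, 30, 64, 94, 96]


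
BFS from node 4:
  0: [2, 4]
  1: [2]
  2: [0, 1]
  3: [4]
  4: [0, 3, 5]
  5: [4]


Visit 4, enqueue [0, 3, 5]
Visit 0, enqueue [2]
Visit 3, enqueue []
Visit 5, enqueue []
Visit 2, enqueue [1]
Visit 1, enqueue []

BFS order: [4, 0, 3, 5, 2, 1]


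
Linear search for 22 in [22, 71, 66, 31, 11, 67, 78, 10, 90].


i=0: 22==22 found!

Found at 0, 1 comps


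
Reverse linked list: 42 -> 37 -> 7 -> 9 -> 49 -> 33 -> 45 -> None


Step 1: curr=42, set curr.next=prev(None) | reversed so far: 42
Step 2: curr=37, set curr.next=prev(42) | reversed so far: 37 -> 42
Step 3: curr=7, set curr.next=prev(37) | reversed so far: 7 -> 37 -> 42
Step 4: curr=9, set curr.next=prev(7) | reversed so far: 9 -> 7 -> 37 -> 42
Step 5: curr=49, set curr.next=prev(9) | reversed so far: 49 -> 9 -> 7 -> 37 -> 42
Step 6: curr=33, set curr.next=prev(49) | reversed so far: 33 -> 49 -> 9 -> 7 -> 37 -> 42
Step 7: curr=45, set curr.next=prev(33) | reversed so far: 45 -> 33 -> 49 -> 9 -> 7 -> 37 -> 42

45 -> 33 -> 49 -> 9 -> 7 -> 37 -> 42 -> None


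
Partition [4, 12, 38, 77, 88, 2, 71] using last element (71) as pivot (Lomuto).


Pivot: 71
  4 <= 71: advance i (no swap)
  12 <= 71: advance i (no swap)
  38 <= 71: advance i (no swap)
  2 <= 71: swap -> [4, 12, 38, 2, 88, 77, 71]
Place pivot at 4: [4, 12, 38, 2, 71, 77, 88]

Partitioned: [4, 12, 38, 2, 71, 77, 88]


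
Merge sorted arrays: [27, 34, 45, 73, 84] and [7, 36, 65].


Take 7 from B
Take 27 from A
Take 34 from A
Take 36 from B
Take 45 from A
Take 65 from B

Merged: [7, 27, 34, 36, 45, 65, 73, 84]


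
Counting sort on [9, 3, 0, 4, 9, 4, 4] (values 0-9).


Input: [9, 3, 0, 4, 9, 4, 4]
Counts: [1, 0, 0, 1, 3, 0, 0, 0, 0, 2]

Sorted: [0, 3, 4, 4, 4, 9, 9]


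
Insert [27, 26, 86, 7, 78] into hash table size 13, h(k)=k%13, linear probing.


Insert 27: h=1 -> slot 1
Insert 26: h=0 -> slot 0
Insert 86: h=8 -> slot 8
Insert 7: h=7 -> slot 7
Insert 78: h=0, 2 probes -> slot 2

Table: [26, 27, 78, None, None, None, None, 7, 86, None, None, None, None]


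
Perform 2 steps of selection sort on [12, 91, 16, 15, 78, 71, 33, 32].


Initial: [12, 91, 16, 15, 78, 71, 33, 32]
Step 1: min=12 at 0
  Swap: [12, 91, 16, 15, 78, 71, 33, 32]
Step 2: min=15 at 3
  Swap: [12, 15, 16, 91, 78, 71, 33, 32]

After 2 steps: [12, 15, 16, 91, 78, 71, 33, 32]


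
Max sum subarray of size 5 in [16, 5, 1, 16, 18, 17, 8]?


[0:5]: 56
[1:6]: 57
[2:7]: 60

Max: 60 at [2:7]


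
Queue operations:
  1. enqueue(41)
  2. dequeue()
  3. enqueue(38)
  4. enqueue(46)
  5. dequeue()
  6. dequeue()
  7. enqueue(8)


enqueue(41) -> [41]
dequeue()->41, []
enqueue(38) -> [38]
enqueue(46) -> [38, 46]
dequeue()->38, [46]
dequeue()->46, []
enqueue(8) -> [8]

Final queue: [8]


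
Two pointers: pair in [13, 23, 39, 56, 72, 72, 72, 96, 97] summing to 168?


lo=0(13)+hi=8(97)=110
lo=1(23)+hi=8(97)=120
lo=2(39)+hi=8(97)=136
lo=3(56)+hi=8(97)=153
lo=4(72)+hi=8(97)=169
lo=4(72)+hi=7(96)=168

Yes: 72+96=168


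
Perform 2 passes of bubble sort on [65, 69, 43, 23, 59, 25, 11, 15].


Initial: [65, 69, 43, 23, 59, 25, 11, 15]
Pass 1: [65, 43, 23, 59, 25, 11, 15, 69] (6 swaps)
Pass 2: [43, 23, 59, 25, 11, 15, 65, 69] (6 swaps)

After 2 passes: [43, 23, 59, 25, 11, 15, 65, 69]


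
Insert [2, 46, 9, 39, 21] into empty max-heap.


Insert 2: [2]
Insert 46: [46, 2]
Insert 9: [46, 2, 9]
Insert 39: [46, 39, 9, 2]
Insert 21: [46, 39, 9, 2, 21]

Final heap: [46, 39, 9, 2, 21]


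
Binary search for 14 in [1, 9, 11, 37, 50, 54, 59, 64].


Step 1: lo=0, hi=7, mid=3, val=37
Step 2: lo=0, hi=2, mid=1, val=9
Step 3: lo=2, hi=2, mid=2, val=11

Not found


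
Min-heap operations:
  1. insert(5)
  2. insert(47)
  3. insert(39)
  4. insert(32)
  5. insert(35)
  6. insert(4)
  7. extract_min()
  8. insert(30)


insert(5) -> [5]
insert(47) -> [5, 47]
insert(39) -> [5, 47, 39]
insert(32) -> [5, 32, 39, 47]
insert(35) -> [5, 32, 39, 47, 35]
insert(4) -> [4, 32, 5, 47, 35, 39]
extract_min()->4, [5, 32, 39, 47, 35]
insert(30) -> [5, 32, 30, 47, 35, 39]

Final heap: [5, 32, 30, 47, 35, 39]


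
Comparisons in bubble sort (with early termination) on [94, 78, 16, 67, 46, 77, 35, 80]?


Algorithm: bubble sort (with early termination)
Input: [94, 78, 16, 67, 46, 77, 35, 80]
Sorted: [16, 35, 46, 67, 77, 78, 80, 94]

27


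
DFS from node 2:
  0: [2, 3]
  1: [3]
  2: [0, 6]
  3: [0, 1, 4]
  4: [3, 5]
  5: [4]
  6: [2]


Visit 2, push [6, 0]
Visit 0, push [3]
Visit 3, push [4, 1]
Visit 1, push []
Visit 4, push [5]
Visit 5, push []
Visit 6, push []

DFS order: [2, 0, 3, 1, 4, 5, 6]


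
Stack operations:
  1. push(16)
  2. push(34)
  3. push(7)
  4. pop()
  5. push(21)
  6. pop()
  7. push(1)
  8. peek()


push(16) -> [16]
push(34) -> [16, 34]
push(7) -> [16, 34, 7]
pop()->7, [16, 34]
push(21) -> [16, 34, 21]
pop()->21, [16, 34]
push(1) -> [16, 34, 1]
peek()->1

Final stack: [16, 34, 1]


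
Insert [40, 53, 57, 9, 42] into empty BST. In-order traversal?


Insert 40: root
Insert 53: R from 40
Insert 57: R from 40 -> R from 53
Insert 9: L from 40
Insert 42: R from 40 -> L from 53

In-order: [9, 40, 42, 53, 57]


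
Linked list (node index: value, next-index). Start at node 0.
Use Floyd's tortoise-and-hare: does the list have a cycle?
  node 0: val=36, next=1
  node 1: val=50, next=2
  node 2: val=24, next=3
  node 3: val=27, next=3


Floyd's tortoise (slow, +1) and hare (fast, +2):
  init: slow=0, fast=0
  step 1: slow=1, fast=2
  step 2: slow=2, fast=3
  step 3: slow=3, fast=3
  slow == fast at node 3: cycle detected

Cycle: yes


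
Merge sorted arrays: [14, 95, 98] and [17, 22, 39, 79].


Take 14 from A
Take 17 from B
Take 22 from B
Take 39 from B
Take 79 from B

Merged: [14, 17, 22, 39, 79, 95, 98]


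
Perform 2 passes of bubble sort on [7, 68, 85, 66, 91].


Initial: [7, 68, 85, 66, 91]
Pass 1: [7, 68, 66, 85, 91] (1 swaps)
Pass 2: [7, 66, 68, 85, 91] (1 swaps)

After 2 passes: [7, 66, 68, 85, 91]


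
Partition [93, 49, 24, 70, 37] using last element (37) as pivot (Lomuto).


Pivot: 37
  24 <= 37: swap -> [24, 49, 93, 70, 37]
Place pivot at 1: [24, 37, 93, 70, 49]

Partitioned: [24, 37, 93, 70, 49]


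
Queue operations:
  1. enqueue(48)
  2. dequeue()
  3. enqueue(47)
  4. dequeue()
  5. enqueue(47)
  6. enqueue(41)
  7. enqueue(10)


enqueue(48) -> [48]
dequeue()->48, []
enqueue(47) -> [47]
dequeue()->47, []
enqueue(47) -> [47]
enqueue(41) -> [47, 41]
enqueue(10) -> [47, 41, 10]

Final queue: [47, 41, 10]


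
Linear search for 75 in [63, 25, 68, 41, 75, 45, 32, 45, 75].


i=0: 63!=75
i=1: 25!=75
i=2: 68!=75
i=3: 41!=75
i=4: 75==75 found!

Found at 4, 5 comps


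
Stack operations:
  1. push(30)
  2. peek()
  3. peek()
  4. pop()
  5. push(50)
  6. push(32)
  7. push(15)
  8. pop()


push(30) -> [30]
peek()->30
peek()->30
pop()->30, []
push(50) -> [50]
push(32) -> [50, 32]
push(15) -> [50, 32, 15]
pop()->15, [50, 32]

Final stack: [50, 32]


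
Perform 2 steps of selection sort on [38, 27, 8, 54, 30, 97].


Initial: [38, 27, 8, 54, 30, 97]
Step 1: min=8 at 2
  Swap: [8, 27, 38, 54, 30, 97]
Step 2: min=27 at 1
  Swap: [8, 27, 38, 54, 30, 97]

After 2 steps: [8, 27, 38, 54, 30, 97]


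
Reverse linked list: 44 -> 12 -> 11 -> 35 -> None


Step 1: curr=44, set curr.next=prev(None) | reversed so far: 44
Step 2: curr=12, set curr.next=prev(44) | reversed so far: 12 -> 44
Step 3: curr=11, set curr.next=prev(12) | reversed so far: 11 -> 12 -> 44
Step 4: curr=35, set curr.next=prev(11) | reversed so far: 35 -> 11 -> 12 -> 44

35 -> 11 -> 12 -> 44 -> None


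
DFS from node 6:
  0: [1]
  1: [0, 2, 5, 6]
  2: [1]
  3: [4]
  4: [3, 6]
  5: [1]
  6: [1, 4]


Visit 6, push [4, 1]
Visit 1, push [5, 2, 0]
Visit 0, push []
Visit 2, push []
Visit 5, push []
Visit 4, push [3]
Visit 3, push []

DFS order: [6, 1, 0, 2, 5, 4, 3]


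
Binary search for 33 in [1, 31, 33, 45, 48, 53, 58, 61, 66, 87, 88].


Step 1: lo=0, hi=10, mid=5, val=53
Step 2: lo=0, hi=4, mid=2, val=33

Found at index 2


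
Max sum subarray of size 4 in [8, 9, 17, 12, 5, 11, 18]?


[0:4]: 46
[1:5]: 43
[2:6]: 45
[3:7]: 46

Max: 46 at [0:4]


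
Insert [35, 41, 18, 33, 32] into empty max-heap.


Insert 35: [35]
Insert 41: [41, 35]
Insert 18: [41, 35, 18]
Insert 33: [41, 35, 18, 33]
Insert 32: [41, 35, 18, 33, 32]

Final heap: [41, 35, 18, 33, 32]


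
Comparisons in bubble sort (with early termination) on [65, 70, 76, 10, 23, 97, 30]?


Algorithm: bubble sort (with early termination)
Input: [65, 70, 76, 10, 23, 97, 30]
Sorted: [10, 23, 30, 65, 70, 76, 97]

20


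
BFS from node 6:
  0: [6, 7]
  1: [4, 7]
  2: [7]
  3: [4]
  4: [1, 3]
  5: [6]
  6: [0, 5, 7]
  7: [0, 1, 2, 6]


Visit 6, enqueue [0, 5, 7]
Visit 0, enqueue []
Visit 5, enqueue []
Visit 7, enqueue [1, 2]
Visit 1, enqueue [4]
Visit 2, enqueue []
Visit 4, enqueue [3]
Visit 3, enqueue []

BFS order: [6, 0, 5, 7, 1, 2, 4, 3]


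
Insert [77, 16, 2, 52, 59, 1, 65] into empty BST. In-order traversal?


Insert 77: root
Insert 16: L from 77
Insert 2: L from 77 -> L from 16
Insert 52: L from 77 -> R from 16
Insert 59: L from 77 -> R from 16 -> R from 52
Insert 1: L from 77 -> L from 16 -> L from 2
Insert 65: L from 77 -> R from 16 -> R from 52 -> R from 59

In-order: [1, 2, 16, 52, 59, 65, 77]


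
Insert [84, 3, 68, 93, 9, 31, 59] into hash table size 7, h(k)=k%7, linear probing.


Insert 84: h=0 -> slot 0
Insert 3: h=3 -> slot 3
Insert 68: h=5 -> slot 5
Insert 93: h=2 -> slot 2
Insert 9: h=2, 2 probes -> slot 4
Insert 31: h=3, 3 probes -> slot 6
Insert 59: h=3, 5 probes -> slot 1

Table: [84, 59, 93, 3, 9, 68, 31]


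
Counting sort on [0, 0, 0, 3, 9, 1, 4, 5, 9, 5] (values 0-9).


Input: [0, 0, 0, 3, 9, 1, 4, 5, 9, 5]
Counts: [3, 1, 0, 1, 1, 2, 0, 0, 0, 2]

Sorted: [0, 0, 0, 1, 3, 4, 5, 5, 9, 9]


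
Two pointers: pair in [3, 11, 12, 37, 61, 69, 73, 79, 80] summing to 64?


lo=0(3)+hi=8(80)=83
lo=0(3)+hi=7(79)=82
lo=0(3)+hi=6(73)=76
lo=0(3)+hi=5(69)=72
lo=0(3)+hi=4(61)=64

Yes: 3+61=64


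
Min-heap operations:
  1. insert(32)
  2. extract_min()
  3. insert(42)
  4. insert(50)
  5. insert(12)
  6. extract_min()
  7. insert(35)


insert(32) -> [32]
extract_min()->32, []
insert(42) -> [42]
insert(50) -> [42, 50]
insert(12) -> [12, 50, 42]
extract_min()->12, [42, 50]
insert(35) -> [35, 50, 42]

Final heap: [35, 50, 42]


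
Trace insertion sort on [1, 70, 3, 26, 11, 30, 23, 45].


Initial: [1, 70, 3, 26, 11, 30, 23, 45]
Insert 70: [1, 70, 3, 26, 11, 30, 23, 45]
Insert 3: [1, 3, 70, 26, 11, 30, 23, 45]
Insert 26: [1, 3, 26, 70, 11, 30, 23, 45]
Insert 11: [1, 3, 11, 26, 70, 30, 23, 45]
Insert 30: [1, 3, 11, 26, 30, 70, 23, 45]
Insert 23: [1, 3, 11, 23, 26, 30, 70, 45]
Insert 45: [1, 3, 11, 23, 26, 30, 45, 70]

Sorted: [1, 3, 11, 23, 26, 30, 45, 70]


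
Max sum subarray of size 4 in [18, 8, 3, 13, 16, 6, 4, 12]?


[0:4]: 42
[1:5]: 40
[2:6]: 38
[3:7]: 39
[4:8]: 38

Max: 42 at [0:4]


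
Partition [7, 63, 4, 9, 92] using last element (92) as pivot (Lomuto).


Pivot: 92
  7 <= 92: advance i (no swap)
  63 <= 92: advance i (no swap)
  4 <= 92: advance i (no swap)
  9 <= 92: advance i (no swap)
Place pivot at 4: [7, 63, 4, 9, 92]

Partitioned: [7, 63, 4, 9, 92]


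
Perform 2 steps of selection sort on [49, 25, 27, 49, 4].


Initial: [49, 25, 27, 49, 4]
Step 1: min=4 at 4
  Swap: [4, 25, 27, 49, 49]
Step 2: min=25 at 1
  Swap: [4, 25, 27, 49, 49]

After 2 steps: [4, 25, 27, 49, 49]


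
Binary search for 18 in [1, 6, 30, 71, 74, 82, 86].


Step 1: lo=0, hi=6, mid=3, val=71
Step 2: lo=0, hi=2, mid=1, val=6
Step 3: lo=2, hi=2, mid=2, val=30

Not found


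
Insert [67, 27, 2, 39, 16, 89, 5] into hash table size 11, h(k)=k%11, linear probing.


Insert 67: h=1 -> slot 1
Insert 27: h=5 -> slot 5
Insert 2: h=2 -> slot 2
Insert 39: h=6 -> slot 6
Insert 16: h=5, 2 probes -> slot 7
Insert 89: h=1, 2 probes -> slot 3
Insert 5: h=5, 3 probes -> slot 8

Table: [None, 67, 2, 89, None, 27, 39, 16, 5, None, None]


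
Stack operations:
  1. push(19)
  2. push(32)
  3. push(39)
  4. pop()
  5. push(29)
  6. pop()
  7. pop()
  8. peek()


push(19) -> [19]
push(32) -> [19, 32]
push(39) -> [19, 32, 39]
pop()->39, [19, 32]
push(29) -> [19, 32, 29]
pop()->29, [19, 32]
pop()->32, [19]
peek()->19

Final stack: [19]


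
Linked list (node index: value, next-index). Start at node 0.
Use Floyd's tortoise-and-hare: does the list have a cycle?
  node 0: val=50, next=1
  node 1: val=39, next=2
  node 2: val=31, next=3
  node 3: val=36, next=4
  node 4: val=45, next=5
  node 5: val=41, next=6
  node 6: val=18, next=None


Floyd's tortoise (slow, +1) and hare (fast, +2):
  init: slow=0, fast=0
  step 1: slow=1, fast=2
  step 2: slow=2, fast=4
  step 3: slow=3, fast=6
  step 4: fast -> None, no cycle

Cycle: no


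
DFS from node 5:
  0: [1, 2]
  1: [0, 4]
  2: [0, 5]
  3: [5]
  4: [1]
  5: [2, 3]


Visit 5, push [3, 2]
Visit 2, push [0]
Visit 0, push [1]
Visit 1, push [4]
Visit 4, push []
Visit 3, push []

DFS order: [5, 2, 0, 1, 4, 3]


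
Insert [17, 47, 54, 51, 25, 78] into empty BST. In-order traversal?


Insert 17: root
Insert 47: R from 17
Insert 54: R from 17 -> R from 47
Insert 51: R from 17 -> R from 47 -> L from 54
Insert 25: R from 17 -> L from 47
Insert 78: R from 17 -> R from 47 -> R from 54

In-order: [17, 25, 47, 51, 54, 78]


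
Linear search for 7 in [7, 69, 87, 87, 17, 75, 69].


i=0: 7==7 found!

Found at 0, 1 comps


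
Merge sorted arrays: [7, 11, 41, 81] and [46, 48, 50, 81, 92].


Take 7 from A
Take 11 from A
Take 41 from A
Take 46 from B
Take 48 from B
Take 50 from B
Take 81 from A

Merged: [7, 11, 41, 46, 48, 50, 81, 81, 92]


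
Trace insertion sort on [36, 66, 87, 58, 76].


Initial: [36, 66, 87, 58, 76]
Insert 66: [36, 66, 87, 58, 76]
Insert 87: [36, 66, 87, 58, 76]
Insert 58: [36, 58, 66, 87, 76]
Insert 76: [36, 58, 66, 76, 87]

Sorted: [36, 58, 66, 76, 87]


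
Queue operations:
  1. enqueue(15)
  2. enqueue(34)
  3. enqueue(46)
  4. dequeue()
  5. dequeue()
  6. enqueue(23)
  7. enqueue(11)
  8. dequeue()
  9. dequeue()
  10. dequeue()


enqueue(15) -> [15]
enqueue(34) -> [15, 34]
enqueue(46) -> [15, 34, 46]
dequeue()->15, [34, 46]
dequeue()->34, [46]
enqueue(23) -> [46, 23]
enqueue(11) -> [46, 23, 11]
dequeue()->46, [23, 11]
dequeue()->23, [11]
dequeue()->11, []

Final queue: []


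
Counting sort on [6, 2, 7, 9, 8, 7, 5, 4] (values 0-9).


Input: [6, 2, 7, 9, 8, 7, 5, 4]
Counts: [0, 0, 1, 0, 1, 1, 1, 2, 1, 1]

Sorted: [2, 4, 5, 6, 7, 7, 8, 9]


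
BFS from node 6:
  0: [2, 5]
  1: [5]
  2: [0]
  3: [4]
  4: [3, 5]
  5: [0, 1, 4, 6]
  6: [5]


Visit 6, enqueue [5]
Visit 5, enqueue [0, 1, 4]
Visit 0, enqueue [2]
Visit 1, enqueue []
Visit 4, enqueue [3]
Visit 2, enqueue []
Visit 3, enqueue []

BFS order: [6, 5, 0, 1, 4, 2, 3]


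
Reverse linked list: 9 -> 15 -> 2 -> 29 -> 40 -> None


Step 1: curr=9, set curr.next=prev(None) | reversed so far: 9
Step 2: curr=15, set curr.next=prev(9) | reversed so far: 15 -> 9
Step 3: curr=2, set curr.next=prev(15) | reversed so far: 2 -> 15 -> 9
Step 4: curr=29, set curr.next=prev(2) | reversed so far: 29 -> 2 -> 15 -> 9
Step 5: curr=40, set curr.next=prev(29) | reversed so far: 40 -> 29 -> 2 -> 15 -> 9

40 -> 29 -> 2 -> 15 -> 9 -> None


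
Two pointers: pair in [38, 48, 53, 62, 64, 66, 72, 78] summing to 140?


lo=0(38)+hi=7(78)=116
lo=1(48)+hi=7(78)=126
lo=2(53)+hi=7(78)=131
lo=3(62)+hi=7(78)=140

Yes: 62+78=140


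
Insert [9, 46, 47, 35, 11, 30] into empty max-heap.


Insert 9: [9]
Insert 46: [46, 9]
Insert 47: [47, 9, 46]
Insert 35: [47, 35, 46, 9]
Insert 11: [47, 35, 46, 9, 11]
Insert 30: [47, 35, 46, 9, 11, 30]

Final heap: [47, 35, 46, 9, 11, 30]


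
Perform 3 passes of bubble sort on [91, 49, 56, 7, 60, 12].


Initial: [91, 49, 56, 7, 60, 12]
Pass 1: [49, 56, 7, 60, 12, 91] (5 swaps)
Pass 2: [49, 7, 56, 12, 60, 91] (2 swaps)
Pass 3: [7, 49, 12, 56, 60, 91] (2 swaps)

After 3 passes: [7, 49, 12, 56, 60, 91]


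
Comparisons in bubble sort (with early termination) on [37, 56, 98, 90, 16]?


Algorithm: bubble sort (with early termination)
Input: [37, 56, 98, 90, 16]
Sorted: [16, 37, 56, 90, 98]

10


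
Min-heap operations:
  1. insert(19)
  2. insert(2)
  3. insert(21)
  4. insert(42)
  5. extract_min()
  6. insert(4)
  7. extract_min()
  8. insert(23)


insert(19) -> [19]
insert(2) -> [2, 19]
insert(21) -> [2, 19, 21]
insert(42) -> [2, 19, 21, 42]
extract_min()->2, [19, 42, 21]
insert(4) -> [4, 19, 21, 42]
extract_min()->4, [19, 42, 21]
insert(23) -> [19, 23, 21, 42]

Final heap: [19, 23, 21, 42]


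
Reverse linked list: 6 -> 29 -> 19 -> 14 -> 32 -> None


Step 1: curr=6, set curr.next=prev(None) | reversed so far: 6
Step 2: curr=29, set curr.next=prev(6) | reversed so far: 29 -> 6
Step 3: curr=19, set curr.next=prev(29) | reversed so far: 19 -> 29 -> 6
Step 4: curr=14, set curr.next=prev(19) | reversed so far: 14 -> 19 -> 29 -> 6
Step 5: curr=32, set curr.next=prev(14) | reversed so far: 32 -> 14 -> 19 -> 29 -> 6

32 -> 14 -> 19 -> 29 -> 6 -> None


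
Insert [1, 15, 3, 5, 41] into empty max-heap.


Insert 1: [1]
Insert 15: [15, 1]
Insert 3: [15, 1, 3]
Insert 5: [15, 5, 3, 1]
Insert 41: [41, 15, 3, 1, 5]

Final heap: [41, 15, 3, 1, 5]


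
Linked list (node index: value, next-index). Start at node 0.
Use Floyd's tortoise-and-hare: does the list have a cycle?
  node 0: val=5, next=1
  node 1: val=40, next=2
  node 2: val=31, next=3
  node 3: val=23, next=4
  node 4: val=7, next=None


Floyd's tortoise (slow, +1) and hare (fast, +2):
  init: slow=0, fast=0
  step 1: slow=1, fast=2
  step 2: slow=2, fast=4
  step 3: fast -> None, no cycle

Cycle: no


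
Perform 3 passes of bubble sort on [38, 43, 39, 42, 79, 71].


Initial: [38, 43, 39, 42, 79, 71]
Pass 1: [38, 39, 42, 43, 71, 79] (3 swaps)
Pass 2: [38, 39, 42, 43, 71, 79] (0 swaps)
Pass 3: [38, 39, 42, 43, 71, 79] (0 swaps)

After 3 passes: [38, 39, 42, 43, 71, 79]


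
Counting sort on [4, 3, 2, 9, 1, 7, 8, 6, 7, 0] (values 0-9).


Input: [4, 3, 2, 9, 1, 7, 8, 6, 7, 0]
Counts: [1, 1, 1, 1, 1, 0, 1, 2, 1, 1]

Sorted: [0, 1, 2, 3, 4, 6, 7, 7, 8, 9]


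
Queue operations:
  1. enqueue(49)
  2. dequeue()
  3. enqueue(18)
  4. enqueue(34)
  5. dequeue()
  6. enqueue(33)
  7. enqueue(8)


enqueue(49) -> [49]
dequeue()->49, []
enqueue(18) -> [18]
enqueue(34) -> [18, 34]
dequeue()->18, [34]
enqueue(33) -> [34, 33]
enqueue(8) -> [34, 33, 8]

Final queue: [34, 33, 8]


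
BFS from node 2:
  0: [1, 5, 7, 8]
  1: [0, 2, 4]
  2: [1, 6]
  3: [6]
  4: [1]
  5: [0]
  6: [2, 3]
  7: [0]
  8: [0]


Visit 2, enqueue [1, 6]
Visit 1, enqueue [0, 4]
Visit 6, enqueue [3]
Visit 0, enqueue [5, 7, 8]
Visit 4, enqueue []
Visit 3, enqueue []
Visit 5, enqueue []
Visit 7, enqueue []
Visit 8, enqueue []

BFS order: [2, 1, 6, 0, 4, 3, 5, 7, 8]


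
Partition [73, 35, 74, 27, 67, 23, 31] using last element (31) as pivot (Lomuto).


Pivot: 31
  27 <= 31: swap -> [27, 35, 74, 73, 67, 23, 31]
  23 <= 31: swap -> [27, 23, 74, 73, 67, 35, 31]
Place pivot at 2: [27, 23, 31, 73, 67, 35, 74]

Partitioned: [27, 23, 31, 73, 67, 35, 74]


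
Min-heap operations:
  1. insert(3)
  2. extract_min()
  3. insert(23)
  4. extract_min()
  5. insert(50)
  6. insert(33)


insert(3) -> [3]
extract_min()->3, []
insert(23) -> [23]
extract_min()->23, []
insert(50) -> [50]
insert(33) -> [33, 50]

Final heap: [33, 50]


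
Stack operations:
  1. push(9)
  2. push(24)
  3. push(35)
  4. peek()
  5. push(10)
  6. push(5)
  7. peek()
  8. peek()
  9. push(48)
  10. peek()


push(9) -> [9]
push(24) -> [9, 24]
push(35) -> [9, 24, 35]
peek()->35
push(10) -> [9, 24, 35, 10]
push(5) -> [9, 24, 35, 10, 5]
peek()->5
peek()->5
push(48) -> [9, 24, 35, 10, 5, 48]
peek()->48

Final stack: [9, 24, 35, 10, 5, 48]


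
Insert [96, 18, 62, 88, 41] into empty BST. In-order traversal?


Insert 96: root
Insert 18: L from 96
Insert 62: L from 96 -> R from 18
Insert 88: L from 96 -> R from 18 -> R from 62
Insert 41: L from 96 -> R from 18 -> L from 62

In-order: [18, 41, 62, 88, 96]


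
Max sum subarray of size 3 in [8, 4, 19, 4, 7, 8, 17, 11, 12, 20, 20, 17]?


[0:3]: 31
[1:4]: 27
[2:5]: 30
[3:6]: 19
[4:7]: 32
[5:8]: 36
[6:9]: 40
[7:10]: 43
[8:11]: 52
[9:12]: 57

Max: 57 at [9:12]


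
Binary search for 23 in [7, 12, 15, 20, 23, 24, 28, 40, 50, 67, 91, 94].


Step 1: lo=0, hi=11, mid=5, val=24
Step 2: lo=0, hi=4, mid=2, val=15
Step 3: lo=3, hi=4, mid=3, val=20
Step 4: lo=4, hi=4, mid=4, val=23

Found at index 4


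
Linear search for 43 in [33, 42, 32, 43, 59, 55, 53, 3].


i=0: 33!=43
i=1: 42!=43
i=2: 32!=43
i=3: 43==43 found!

Found at 3, 4 comps


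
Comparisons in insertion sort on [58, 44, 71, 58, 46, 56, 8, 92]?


Algorithm: insertion sort
Input: [58, 44, 71, 58, 46, 56, 8, 92]
Sorted: [8, 44, 46, 56, 58, 58, 71, 92]

19


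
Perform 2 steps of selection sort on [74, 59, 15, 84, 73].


Initial: [74, 59, 15, 84, 73]
Step 1: min=15 at 2
  Swap: [15, 59, 74, 84, 73]
Step 2: min=59 at 1
  Swap: [15, 59, 74, 84, 73]

After 2 steps: [15, 59, 74, 84, 73]


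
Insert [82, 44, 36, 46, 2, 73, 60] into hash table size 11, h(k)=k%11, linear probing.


Insert 82: h=5 -> slot 5
Insert 44: h=0 -> slot 0
Insert 36: h=3 -> slot 3
Insert 46: h=2 -> slot 2
Insert 2: h=2, 2 probes -> slot 4
Insert 73: h=7 -> slot 7
Insert 60: h=5, 1 probes -> slot 6

Table: [44, None, 46, 36, 2, 82, 60, 73, None, None, None]


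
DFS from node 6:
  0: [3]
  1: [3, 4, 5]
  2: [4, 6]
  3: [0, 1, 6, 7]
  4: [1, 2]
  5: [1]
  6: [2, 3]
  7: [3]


Visit 6, push [3, 2]
Visit 2, push [4]
Visit 4, push [1]
Visit 1, push [5, 3]
Visit 3, push [7, 0]
Visit 0, push []
Visit 7, push []
Visit 5, push []

DFS order: [6, 2, 4, 1, 3, 0, 7, 5]


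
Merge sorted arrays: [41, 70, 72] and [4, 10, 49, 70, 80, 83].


Take 4 from B
Take 10 from B
Take 41 from A
Take 49 from B
Take 70 from A
Take 70 from B
Take 72 from A

Merged: [4, 10, 41, 49, 70, 70, 72, 80, 83]


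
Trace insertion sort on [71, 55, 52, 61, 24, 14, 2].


Initial: [71, 55, 52, 61, 24, 14, 2]
Insert 55: [55, 71, 52, 61, 24, 14, 2]
Insert 52: [52, 55, 71, 61, 24, 14, 2]
Insert 61: [52, 55, 61, 71, 24, 14, 2]
Insert 24: [24, 52, 55, 61, 71, 14, 2]
Insert 14: [14, 24, 52, 55, 61, 71, 2]
Insert 2: [2, 14, 24, 52, 55, 61, 71]

Sorted: [2, 14, 24, 52, 55, 61, 71]


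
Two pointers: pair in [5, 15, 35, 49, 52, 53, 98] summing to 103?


lo=0(5)+hi=6(98)=103

Yes: 5+98=103


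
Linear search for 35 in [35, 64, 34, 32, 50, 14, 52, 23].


i=0: 35==35 found!

Found at 0, 1 comps


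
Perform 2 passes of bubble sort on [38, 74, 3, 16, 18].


Initial: [38, 74, 3, 16, 18]
Pass 1: [38, 3, 16, 18, 74] (3 swaps)
Pass 2: [3, 16, 18, 38, 74] (3 swaps)

After 2 passes: [3, 16, 18, 38, 74]


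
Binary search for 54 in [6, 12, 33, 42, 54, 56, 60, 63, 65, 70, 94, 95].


Step 1: lo=0, hi=11, mid=5, val=56
Step 2: lo=0, hi=4, mid=2, val=33
Step 3: lo=3, hi=4, mid=3, val=42
Step 4: lo=4, hi=4, mid=4, val=54

Found at index 4


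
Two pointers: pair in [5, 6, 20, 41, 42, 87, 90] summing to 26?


lo=0(5)+hi=6(90)=95
lo=0(5)+hi=5(87)=92
lo=0(5)+hi=4(42)=47
lo=0(5)+hi=3(41)=46
lo=0(5)+hi=2(20)=25
lo=1(6)+hi=2(20)=26

Yes: 6+20=26


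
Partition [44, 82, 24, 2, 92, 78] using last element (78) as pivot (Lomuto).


Pivot: 78
  44 <= 78: advance i (no swap)
  24 <= 78: swap -> [44, 24, 82, 2, 92, 78]
  2 <= 78: swap -> [44, 24, 2, 82, 92, 78]
Place pivot at 3: [44, 24, 2, 78, 92, 82]

Partitioned: [44, 24, 2, 78, 92, 82]


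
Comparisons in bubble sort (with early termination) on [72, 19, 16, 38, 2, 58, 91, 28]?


Algorithm: bubble sort (with early termination)
Input: [72, 19, 16, 38, 2, 58, 91, 28]
Sorted: [2, 16, 19, 28, 38, 58, 72, 91]

25


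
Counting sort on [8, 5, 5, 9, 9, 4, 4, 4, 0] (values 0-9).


Input: [8, 5, 5, 9, 9, 4, 4, 4, 0]
Counts: [1, 0, 0, 0, 3, 2, 0, 0, 1, 2]

Sorted: [0, 4, 4, 4, 5, 5, 8, 9, 9]


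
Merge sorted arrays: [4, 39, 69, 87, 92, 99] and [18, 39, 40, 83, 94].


Take 4 from A
Take 18 from B
Take 39 from A
Take 39 from B
Take 40 from B
Take 69 from A
Take 83 from B
Take 87 from A
Take 92 from A
Take 94 from B

Merged: [4, 18, 39, 39, 40, 69, 83, 87, 92, 94, 99]


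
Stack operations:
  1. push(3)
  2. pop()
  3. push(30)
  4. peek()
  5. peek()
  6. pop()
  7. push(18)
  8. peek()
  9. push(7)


push(3) -> [3]
pop()->3, []
push(30) -> [30]
peek()->30
peek()->30
pop()->30, []
push(18) -> [18]
peek()->18
push(7) -> [18, 7]

Final stack: [18, 7]


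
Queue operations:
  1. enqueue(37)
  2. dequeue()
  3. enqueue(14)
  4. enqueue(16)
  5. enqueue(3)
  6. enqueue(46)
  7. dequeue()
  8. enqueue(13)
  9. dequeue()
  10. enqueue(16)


enqueue(37) -> [37]
dequeue()->37, []
enqueue(14) -> [14]
enqueue(16) -> [14, 16]
enqueue(3) -> [14, 16, 3]
enqueue(46) -> [14, 16, 3, 46]
dequeue()->14, [16, 3, 46]
enqueue(13) -> [16, 3, 46, 13]
dequeue()->16, [3, 46, 13]
enqueue(16) -> [3, 46, 13, 16]

Final queue: [3, 46, 13, 16]


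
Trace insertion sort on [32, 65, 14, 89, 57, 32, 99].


Initial: [32, 65, 14, 89, 57, 32, 99]
Insert 65: [32, 65, 14, 89, 57, 32, 99]
Insert 14: [14, 32, 65, 89, 57, 32, 99]
Insert 89: [14, 32, 65, 89, 57, 32, 99]
Insert 57: [14, 32, 57, 65, 89, 32, 99]
Insert 32: [14, 32, 32, 57, 65, 89, 99]
Insert 99: [14, 32, 32, 57, 65, 89, 99]

Sorted: [14, 32, 32, 57, 65, 89, 99]


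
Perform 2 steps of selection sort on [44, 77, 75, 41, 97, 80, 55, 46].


Initial: [44, 77, 75, 41, 97, 80, 55, 46]
Step 1: min=41 at 3
  Swap: [41, 77, 75, 44, 97, 80, 55, 46]
Step 2: min=44 at 3
  Swap: [41, 44, 75, 77, 97, 80, 55, 46]

After 2 steps: [41, 44, 75, 77, 97, 80, 55, 46]


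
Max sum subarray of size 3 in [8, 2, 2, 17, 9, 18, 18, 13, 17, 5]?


[0:3]: 12
[1:4]: 21
[2:5]: 28
[3:6]: 44
[4:7]: 45
[5:8]: 49
[6:9]: 48
[7:10]: 35

Max: 49 at [5:8]


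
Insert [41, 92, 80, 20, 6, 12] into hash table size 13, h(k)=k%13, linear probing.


Insert 41: h=2 -> slot 2
Insert 92: h=1 -> slot 1
Insert 80: h=2, 1 probes -> slot 3
Insert 20: h=7 -> slot 7
Insert 6: h=6 -> slot 6
Insert 12: h=12 -> slot 12

Table: [None, 92, 41, 80, None, None, 6, 20, None, None, None, None, 12]


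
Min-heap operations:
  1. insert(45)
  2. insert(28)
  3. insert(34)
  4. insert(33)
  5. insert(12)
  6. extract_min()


insert(45) -> [45]
insert(28) -> [28, 45]
insert(34) -> [28, 45, 34]
insert(33) -> [28, 33, 34, 45]
insert(12) -> [12, 28, 34, 45, 33]
extract_min()->12, [28, 33, 34, 45]

Final heap: [28, 33, 34, 45]


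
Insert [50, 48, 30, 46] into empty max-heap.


Insert 50: [50]
Insert 48: [50, 48]
Insert 30: [50, 48, 30]
Insert 46: [50, 48, 30, 46]

Final heap: [50, 48, 30, 46]


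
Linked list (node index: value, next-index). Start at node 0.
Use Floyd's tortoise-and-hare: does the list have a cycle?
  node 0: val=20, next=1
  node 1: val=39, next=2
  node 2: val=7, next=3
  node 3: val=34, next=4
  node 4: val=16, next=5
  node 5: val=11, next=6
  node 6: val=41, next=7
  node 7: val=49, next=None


Floyd's tortoise (slow, +1) and hare (fast, +2):
  init: slow=0, fast=0
  step 1: slow=1, fast=2
  step 2: slow=2, fast=4
  step 3: slow=3, fast=6
  step 4: fast 6->7->None, no cycle

Cycle: no


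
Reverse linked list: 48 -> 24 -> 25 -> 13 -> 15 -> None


Step 1: curr=48, set curr.next=prev(None) | reversed so far: 48
Step 2: curr=24, set curr.next=prev(48) | reversed so far: 24 -> 48
Step 3: curr=25, set curr.next=prev(24) | reversed so far: 25 -> 24 -> 48
Step 4: curr=13, set curr.next=prev(25) | reversed so far: 13 -> 25 -> 24 -> 48
Step 5: curr=15, set curr.next=prev(13) | reversed so far: 15 -> 13 -> 25 -> 24 -> 48

15 -> 13 -> 25 -> 24 -> 48 -> None


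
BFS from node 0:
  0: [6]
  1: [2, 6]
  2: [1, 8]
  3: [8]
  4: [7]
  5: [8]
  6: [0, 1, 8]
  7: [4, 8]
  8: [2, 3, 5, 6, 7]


Visit 0, enqueue [6]
Visit 6, enqueue [1, 8]
Visit 1, enqueue [2]
Visit 8, enqueue [3, 5, 7]
Visit 2, enqueue []
Visit 3, enqueue []
Visit 5, enqueue []
Visit 7, enqueue [4]
Visit 4, enqueue []

BFS order: [0, 6, 1, 8, 2, 3, 5, 7, 4]


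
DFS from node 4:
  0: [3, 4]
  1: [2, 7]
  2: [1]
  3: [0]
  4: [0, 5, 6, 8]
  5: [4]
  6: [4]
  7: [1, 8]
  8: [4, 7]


Visit 4, push [8, 6, 5, 0]
Visit 0, push [3]
Visit 3, push []
Visit 5, push []
Visit 6, push []
Visit 8, push [7]
Visit 7, push [1]
Visit 1, push [2]
Visit 2, push []

DFS order: [4, 0, 3, 5, 6, 8, 7, 1, 2]


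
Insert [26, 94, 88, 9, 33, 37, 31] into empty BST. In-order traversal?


Insert 26: root
Insert 94: R from 26
Insert 88: R from 26 -> L from 94
Insert 9: L from 26
Insert 33: R from 26 -> L from 94 -> L from 88
Insert 37: R from 26 -> L from 94 -> L from 88 -> R from 33
Insert 31: R from 26 -> L from 94 -> L from 88 -> L from 33

In-order: [9, 26, 31, 33, 37, 88, 94]


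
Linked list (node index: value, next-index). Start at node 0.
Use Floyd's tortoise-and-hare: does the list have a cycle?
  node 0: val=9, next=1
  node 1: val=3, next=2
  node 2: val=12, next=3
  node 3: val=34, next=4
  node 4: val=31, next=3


Floyd's tortoise (slow, +1) and hare (fast, +2):
  init: slow=0, fast=0
  step 1: slow=1, fast=2
  step 2: slow=2, fast=4
  step 3: slow=3, fast=4
  step 4: slow=4, fast=4
  slow == fast at node 4: cycle detected

Cycle: yes


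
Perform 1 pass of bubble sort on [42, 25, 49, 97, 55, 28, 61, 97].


Initial: [42, 25, 49, 97, 55, 28, 61, 97]
Pass 1: [25, 42, 49, 55, 28, 61, 97, 97] (4 swaps)

After 1 pass: [25, 42, 49, 55, 28, 61, 97, 97]


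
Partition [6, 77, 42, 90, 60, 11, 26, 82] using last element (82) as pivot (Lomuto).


Pivot: 82
  6 <= 82: advance i (no swap)
  77 <= 82: advance i (no swap)
  42 <= 82: advance i (no swap)
  60 <= 82: swap -> [6, 77, 42, 60, 90, 11, 26, 82]
  11 <= 82: swap -> [6, 77, 42, 60, 11, 90, 26, 82]
  26 <= 82: swap -> [6, 77, 42, 60, 11, 26, 90, 82]
Place pivot at 6: [6, 77, 42, 60, 11, 26, 82, 90]

Partitioned: [6, 77, 42, 60, 11, 26, 82, 90]


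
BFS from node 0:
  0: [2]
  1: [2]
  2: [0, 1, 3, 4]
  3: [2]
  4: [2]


Visit 0, enqueue [2]
Visit 2, enqueue [1, 3, 4]
Visit 1, enqueue []
Visit 3, enqueue []
Visit 4, enqueue []

BFS order: [0, 2, 1, 3, 4]


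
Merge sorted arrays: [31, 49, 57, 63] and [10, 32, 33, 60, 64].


Take 10 from B
Take 31 from A
Take 32 from B
Take 33 from B
Take 49 from A
Take 57 from A
Take 60 from B
Take 63 from A

Merged: [10, 31, 32, 33, 49, 57, 60, 63, 64]


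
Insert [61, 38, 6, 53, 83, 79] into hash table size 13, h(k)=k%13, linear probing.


Insert 61: h=9 -> slot 9
Insert 38: h=12 -> slot 12
Insert 6: h=6 -> slot 6
Insert 53: h=1 -> slot 1
Insert 83: h=5 -> slot 5
Insert 79: h=1, 1 probes -> slot 2

Table: [None, 53, 79, None, None, 83, 6, None, None, 61, None, None, 38]


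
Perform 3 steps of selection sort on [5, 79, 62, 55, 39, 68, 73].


Initial: [5, 79, 62, 55, 39, 68, 73]
Step 1: min=5 at 0
  Swap: [5, 79, 62, 55, 39, 68, 73]
Step 2: min=39 at 4
  Swap: [5, 39, 62, 55, 79, 68, 73]
Step 3: min=55 at 3
  Swap: [5, 39, 55, 62, 79, 68, 73]

After 3 steps: [5, 39, 55, 62, 79, 68, 73]


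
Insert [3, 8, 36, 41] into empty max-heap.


Insert 3: [3]
Insert 8: [8, 3]
Insert 36: [36, 3, 8]
Insert 41: [41, 36, 8, 3]

Final heap: [41, 36, 8, 3]


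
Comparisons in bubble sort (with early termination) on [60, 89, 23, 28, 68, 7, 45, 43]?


Algorithm: bubble sort (with early termination)
Input: [60, 89, 23, 28, 68, 7, 45, 43]
Sorted: [7, 23, 28, 43, 45, 60, 68, 89]

27


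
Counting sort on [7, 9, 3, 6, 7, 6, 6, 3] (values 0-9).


Input: [7, 9, 3, 6, 7, 6, 6, 3]
Counts: [0, 0, 0, 2, 0, 0, 3, 2, 0, 1]

Sorted: [3, 3, 6, 6, 6, 7, 7, 9]


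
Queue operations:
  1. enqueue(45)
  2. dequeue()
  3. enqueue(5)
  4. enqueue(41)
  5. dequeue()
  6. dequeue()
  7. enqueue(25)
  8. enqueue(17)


enqueue(45) -> [45]
dequeue()->45, []
enqueue(5) -> [5]
enqueue(41) -> [5, 41]
dequeue()->5, [41]
dequeue()->41, []
enqueue(25) -> [25]
enqueue(17) -> [25, 17]

Final queue: [25, 17]


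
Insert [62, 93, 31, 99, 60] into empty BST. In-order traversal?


Insert 62: root
Insert 93: R from 62
Insert 31: L from 62
Insert 99: R from 62 -> R from 93
Insert 60: L from 62 -> R from 31

In-order: [31, 60, 62, 93, 99]


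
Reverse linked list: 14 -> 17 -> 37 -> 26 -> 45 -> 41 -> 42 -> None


Step 1: curr=14, set curr.next=prev(None) | reversed so far: 14
Step 2: curr=17, set curr.next=prev(14) | reversed so far: 17 -> 14
Step 3: curr=37, set curr.next=prev(17) | reversed so far: 37 -> 17 -> 14
Step 4: curr=26, set curr.next=prev(37) | reversed so far: 26 -> 37 -> 17 -> 14
Step 5: curr=45, set curr.next=prev(26) | reversed so far: 45 -> 26 -> 37 -> 17 -> 14
Step 6: curr=41, set curr.next=prev(45) | reversed so far: 41 -> 45 -> 26 -> 37 -> 17 -> 14
Step 7: curr=42, set curr.next=prev(41) | reversed so far: 42 -> 41 -> 45 -> 26 -> 37 -> 17 -> 14

42 -> 41 -> 45 -> 26 -> 37 -> 17 -> 14 -> None


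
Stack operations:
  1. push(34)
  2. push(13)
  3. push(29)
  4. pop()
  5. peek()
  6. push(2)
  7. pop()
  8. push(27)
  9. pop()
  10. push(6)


push(34) -> [34]
push(13) -> [34, 13]
push(29) -> [34, 13, 29]
pop()->29, [34, 13]
peek()->13
push(2) -> [34, 13, 2]
pop()->2, [34, 13]
push(27) -> [34, 13, 27]
pop()->27, [34, 13]
push(6) -> [34, 13, 6]

Final stack: [34, 13, 6]


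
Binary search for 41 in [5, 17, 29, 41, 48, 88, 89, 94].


Step 1: lo=0, hi=7, mid=3, val=41

Found at index 3


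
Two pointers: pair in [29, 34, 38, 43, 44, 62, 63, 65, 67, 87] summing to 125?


lo=0(29)+hi=9(87)=116
lo=1(34)+hi=9(87)=121
lo=2(38)+hi=9(87)=125

Yes: 38+87=125


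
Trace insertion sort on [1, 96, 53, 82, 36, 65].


Initial: [1, 96, 53, 82, 36, 65]
Insert 96: [1, 96, 53, 82, 36, 65]
Insert 53: [1, 53, 96, 82, 36, 65]
Insert 82: [1, 53, 82, 96, 36, 65]
Insert 36: [1, 36, 53, 82, 96, 65]
Insert 65: [1, 36, 53, 65, 82, 96]

Sorted: [1, 36, 53, 65, 82, 96]


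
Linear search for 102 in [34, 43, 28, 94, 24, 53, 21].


i=0: 34!=102
i=1: 43!=102
i=2: 28!=102
i=3: 94!=102
i=4: 24!=102
i=5: 53!=102
i=6: 21!=102

Not found, 7 comps


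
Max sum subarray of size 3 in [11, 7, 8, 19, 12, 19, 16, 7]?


[0:3]: 26
[1:4]: 34
[2:5]: 39
[3:6]: 50
[4:7]: 47
[5:8]: 42

Max: 50 at [3:6]


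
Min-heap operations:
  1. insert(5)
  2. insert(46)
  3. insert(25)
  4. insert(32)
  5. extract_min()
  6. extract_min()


insert(5) -> [5]
insert(46) -> [5, 46]
insert(25) -> [5, 46, 25]
insert(32) -> [5, 32, 25, 46]
extract_min()->5, [25, 32, 46]
extract_min()->25, [32, 46]

Final heap: [32, 46]


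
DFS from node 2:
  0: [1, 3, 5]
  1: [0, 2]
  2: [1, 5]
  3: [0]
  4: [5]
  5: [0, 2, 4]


Visit 2, push [5, 1]
Visit 1, push [0]
Visit 0, push [5, 3]
Visit 3, push []
Visit 5, push [4]
Visit 4, push []

DFS order: [2, 1, 0, 3, 5, 4]


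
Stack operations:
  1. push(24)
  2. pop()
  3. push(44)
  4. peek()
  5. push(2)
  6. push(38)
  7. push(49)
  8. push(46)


push(24) -> [24]
pop()->24, []
push(44) -> [44]
peek()->44
push(2) -> [44, 2]
push(38) -> [44, 2, 38]
push(49) -> [44, 2, 38, 49]
push(46) -> [44, 2, 38, 49, 46]

Final stack: [44, 2, 38, 49, 46]


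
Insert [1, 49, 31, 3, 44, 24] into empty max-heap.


Insert 1: [1]
Insert 49: [49, 1]
Insert 31: [49, 1, 31]
Insert 3: [49, 3, 31, 1]
Insert 44: [49, 44, 31, 1, 3]
Insert 24: [49, 44, 31, 1, 3, 24]

Final heap: [49, 44, 31, 1, 3, 24]
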